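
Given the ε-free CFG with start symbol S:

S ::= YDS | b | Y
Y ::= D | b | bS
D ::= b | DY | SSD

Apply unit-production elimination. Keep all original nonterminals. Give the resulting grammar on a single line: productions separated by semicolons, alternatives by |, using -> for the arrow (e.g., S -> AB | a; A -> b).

S -> b | DY | bS | SSD | YDS; D -> b | DY | SSD; Y -> b | DY | bS | SSD

Unit productions: S->Y, Y->D.
Unit pairs (A ⇒* B via units): (S,D), (S,Y), (Y,D).
S: inherits non-unit rules of {D, S, Y} → DY | SSD | YDS | b | bS.
D: inherits non-unit rules of {D} → DY | SSD | b.
Y: inherits non-unit rules of {D, Y} → DY | SSD | b | bS.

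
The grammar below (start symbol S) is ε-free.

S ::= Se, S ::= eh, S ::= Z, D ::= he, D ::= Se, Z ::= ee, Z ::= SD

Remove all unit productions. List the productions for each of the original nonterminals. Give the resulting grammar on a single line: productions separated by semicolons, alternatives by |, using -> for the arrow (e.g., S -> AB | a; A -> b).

S -> SD | Se | ee | eh; D -> Se | he; Z -> SD | ee

Unit productions: S->Z.
Unit pairs (A ⇒* B via units): (S,Z).
S: inherits non-unit rules of {S, Z} → SD | Se | ee | eh.
D: inherits non-unit rules of {D} → Se | he.
Z: inherits non-unit rules of {Z} → SD | ee.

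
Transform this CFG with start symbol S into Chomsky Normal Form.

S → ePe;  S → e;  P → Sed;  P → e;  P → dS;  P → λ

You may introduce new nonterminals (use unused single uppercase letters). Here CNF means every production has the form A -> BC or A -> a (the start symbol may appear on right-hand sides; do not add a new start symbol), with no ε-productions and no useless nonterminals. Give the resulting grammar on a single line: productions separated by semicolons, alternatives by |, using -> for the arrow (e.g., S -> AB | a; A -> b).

S -> e | AA | AD; A -> e; B -> d; C -> AB; D -> PA; P -> e | BS | SC

Nullable: {P}; after ε-elimination: S -> e | ee | ePe; P -> e | dS | Sed.
No unit productions to eliminate.
TERM: introduce B -> d, A -> e and substitute in every rule of length ≥2.
BIN: P -> SAB becomes P -> SC, C -> AB; S -> APA becomes S -> AD, D -> PA.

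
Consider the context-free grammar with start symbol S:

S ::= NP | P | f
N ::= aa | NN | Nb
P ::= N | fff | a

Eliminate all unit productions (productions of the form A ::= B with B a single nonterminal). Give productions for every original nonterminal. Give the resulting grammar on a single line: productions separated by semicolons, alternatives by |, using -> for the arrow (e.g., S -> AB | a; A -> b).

S -> a | f | NN | NP | Nb | aa | fff; N -> NN | Nb | aa; P -> a | NN | Nb | aa | fff

Unit productions: P->N, S->P.
Unit pairs (A ⇒* B via units): (P,N), (S,N), (S,P).
S: inherits non-unit rules of {N, P, S} → NN | NP | Nb | a | aa | f | fff.
N: inherits non-unit rules of {N} → NN | Nb | aa.
P: inherits non-unit rules of {N, P} → NN | Nb | a | aa | fff.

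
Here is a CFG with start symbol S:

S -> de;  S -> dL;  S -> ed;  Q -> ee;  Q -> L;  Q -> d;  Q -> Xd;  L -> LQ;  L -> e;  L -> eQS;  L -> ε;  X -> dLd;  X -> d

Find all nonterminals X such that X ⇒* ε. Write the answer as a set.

Directly nullable (have an ε-rule): {L}.
Q is nullable via Q -> L (every symbol on the right is already known nullable).
Not nullable: S, X — each has a terminal in every rule's right-hand side or depends on a non-nullable symbol.

{L, Q}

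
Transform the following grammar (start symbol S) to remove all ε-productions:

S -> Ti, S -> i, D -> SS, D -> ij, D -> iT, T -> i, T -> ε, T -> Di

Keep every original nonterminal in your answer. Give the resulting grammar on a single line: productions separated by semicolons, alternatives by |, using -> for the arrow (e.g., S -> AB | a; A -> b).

S -> i | Ti; D -> i | SS | iT | ij; T -> i | Di

Nullable set: {T}.
S -> Ti: T nullable, giving Ti | i.
D -> iT: T nullable, giving i | iT.
Drop T -> ε.
Unchanged (no nullable symbols): S -> i; D -> SS; D -> ij; T -> Di; T -> i.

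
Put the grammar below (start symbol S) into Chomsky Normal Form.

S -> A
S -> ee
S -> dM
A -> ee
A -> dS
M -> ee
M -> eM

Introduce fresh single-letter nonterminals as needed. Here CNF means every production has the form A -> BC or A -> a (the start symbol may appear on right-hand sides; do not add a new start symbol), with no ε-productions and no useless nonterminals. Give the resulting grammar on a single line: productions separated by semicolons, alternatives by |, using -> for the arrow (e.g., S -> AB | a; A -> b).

S -> BM | BS | CC; B -> d; C -> e; M -> CC | CM

No ε-productions.
After unit-elimination: S -> dM | dS | ee; A -> dS | ee; M -> eM | ee.
TERM: introduce B -> d, C -> e and substitute in every rule of length ≥2.
Drop unreachable/unproductive: A.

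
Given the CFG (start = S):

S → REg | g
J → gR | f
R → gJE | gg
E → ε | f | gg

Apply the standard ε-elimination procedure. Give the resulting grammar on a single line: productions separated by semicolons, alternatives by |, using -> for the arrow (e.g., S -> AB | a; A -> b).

Nullable set: {E}.
S -> REg: E nullable, giving REg | Rg.
Drop E -> ε.
R -> gJE: E nullable, giving gJ | gJE.
Unchanged (no nullable symbols): S -> g; E -> f; E -> gg; J -> f; J -> gR; R -> gg.

S -> g | Rg | REg; E -> f | gg; J -> f | gR; R -> gJ | gg | gJE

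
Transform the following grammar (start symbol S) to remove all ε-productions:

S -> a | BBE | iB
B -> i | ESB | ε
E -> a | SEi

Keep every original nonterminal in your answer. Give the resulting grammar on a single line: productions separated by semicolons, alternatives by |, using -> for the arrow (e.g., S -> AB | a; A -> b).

Nullable set: {B}.
S -> BBE: B, B nullable, giving BBE | BE | E.
S -> iB: B nullable, giving i | iB.
Drop B -> ε.
B -> ESB: B nullable, giving ES | ESB.
Unchanged (no nullable symbols): S -> a; B -> i; E -> SEi; E -> a.

S -> E | a | i | BE | iB | BBE; B -> i | ES | ESB; E -> a | SEi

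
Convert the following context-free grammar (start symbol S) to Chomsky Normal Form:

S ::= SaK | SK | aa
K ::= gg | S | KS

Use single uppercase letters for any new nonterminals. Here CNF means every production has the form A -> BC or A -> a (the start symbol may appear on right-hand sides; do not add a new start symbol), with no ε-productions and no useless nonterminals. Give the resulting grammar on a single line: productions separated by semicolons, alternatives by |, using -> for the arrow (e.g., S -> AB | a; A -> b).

S -> AA | SD | SK; A -> a; B -> g; C -> AK; D -> AK; K -> AA | BB | KS | SC | SK

No ε-productions.
After unit-elimination: S -> SK | aa | SaK; K -> KS | SK | aa | gg | SaK.
TERM: introduce A -> a, B -> g and substitute in every rule of length ≥2.
BIN: K -> SAK becomes K -> SC, C -> AK; S -> SAK becomes S -> SD, D -> AK.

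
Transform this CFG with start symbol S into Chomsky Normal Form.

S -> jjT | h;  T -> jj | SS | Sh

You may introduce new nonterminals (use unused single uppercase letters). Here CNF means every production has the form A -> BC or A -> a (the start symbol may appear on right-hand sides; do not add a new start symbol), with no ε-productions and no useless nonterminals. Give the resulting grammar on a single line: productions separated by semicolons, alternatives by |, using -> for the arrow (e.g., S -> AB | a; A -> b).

No ε-productions.
No unit productions to eliminate.
TERM: introduce B -> h, A -> j and substitute in every rule of length ≥2.
BIN: S -> AAT becomes S -> AC, C -> AT.

S -> h | AC; A -> j; B -> h; C -> AT; T -> AA | SB | SS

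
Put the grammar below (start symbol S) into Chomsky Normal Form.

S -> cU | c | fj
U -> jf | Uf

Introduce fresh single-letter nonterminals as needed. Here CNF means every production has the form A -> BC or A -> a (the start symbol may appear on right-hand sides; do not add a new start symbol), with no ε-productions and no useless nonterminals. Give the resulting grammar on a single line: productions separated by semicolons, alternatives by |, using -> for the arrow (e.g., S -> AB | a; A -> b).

No ε-productions.
No unit productions to eliminate.
TERM: introduce A -> c, B -> f, C -> j and substitute in every rule of length ≥2.

S -> c | AU | BC; A -> c; B -> f; C -> j; U -> CB | UB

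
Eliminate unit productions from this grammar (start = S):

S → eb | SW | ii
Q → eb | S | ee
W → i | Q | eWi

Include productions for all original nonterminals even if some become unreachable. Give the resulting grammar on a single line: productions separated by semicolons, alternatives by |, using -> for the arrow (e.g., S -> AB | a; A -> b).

Unit productions: Q->S, W->Q.
Unit pairs (A ⇒* B via units): (Q,S), (W,Q), (W,S).
S: inherits non-unit rules of {S} → SW | eb | ii.
Q: inherits non-unit rules of {Q, S} → SW | eb | ee | ii.
W: inherits non-unit rules of {Q, S, W} → SW | eWi | eb | ee | i | ii.

S -> SW | eb | ii; Q -> SW | eb | ee | ii; W -> i | SW | eb | ee | ii | eWi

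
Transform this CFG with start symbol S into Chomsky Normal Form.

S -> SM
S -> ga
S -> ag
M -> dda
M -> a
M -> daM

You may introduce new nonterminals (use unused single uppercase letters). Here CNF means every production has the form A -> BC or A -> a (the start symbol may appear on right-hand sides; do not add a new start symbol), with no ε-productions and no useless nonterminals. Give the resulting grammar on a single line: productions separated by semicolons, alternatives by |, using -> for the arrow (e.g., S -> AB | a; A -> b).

S -> BC | CB | SM; A -> d; B -> a; C -> g; D -> AB; E -> BM; M -> a | AD | AE

No ε-productions.
No unit productions to eliminate.
TERM: introduce B -> a, A -> d, C -> g and substitute in every rule of length ≥2.
BIN: M -> AAB becomes M -> AD, D -> AB; M -> ABM becomes M -> AE, E -> BM.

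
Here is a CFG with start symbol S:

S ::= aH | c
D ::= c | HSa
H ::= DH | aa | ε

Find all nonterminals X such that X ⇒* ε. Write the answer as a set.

Directly nullable (have an ε-rule): {H}.
Not nullable: D, S — each has a terminal in every rule's right-hand side or depends on a non-nullable symbol.

{H}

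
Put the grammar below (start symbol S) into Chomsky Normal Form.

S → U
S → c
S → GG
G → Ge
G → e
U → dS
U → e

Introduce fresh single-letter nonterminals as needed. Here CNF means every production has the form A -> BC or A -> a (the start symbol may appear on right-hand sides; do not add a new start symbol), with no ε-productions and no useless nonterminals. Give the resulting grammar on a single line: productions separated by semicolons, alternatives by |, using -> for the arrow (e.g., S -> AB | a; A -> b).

No ε-productions.
After unit-elimination: S -> c | e | GG | dS; G -> e | Ge; U -> e | dS.
TERM: introduce B -> d, A -> e and substitute in every rule of length ≥2.
Drop unreachable/unproductive: U.

S -> c | e | BS | GG; A -> e; B -> d; G -> e | GA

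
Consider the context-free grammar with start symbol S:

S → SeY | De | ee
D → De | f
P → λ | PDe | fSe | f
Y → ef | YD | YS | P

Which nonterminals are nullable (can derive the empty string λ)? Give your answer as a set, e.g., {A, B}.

{P, Y}

Directly nullable (have an ε-rule): {P}.
Y is nullable via Y -> P (every symbol on the right is already known nullable).
Not nullable: D, S — each has a terminal in every rule's right-hand side or depends on a non-nullable symbol.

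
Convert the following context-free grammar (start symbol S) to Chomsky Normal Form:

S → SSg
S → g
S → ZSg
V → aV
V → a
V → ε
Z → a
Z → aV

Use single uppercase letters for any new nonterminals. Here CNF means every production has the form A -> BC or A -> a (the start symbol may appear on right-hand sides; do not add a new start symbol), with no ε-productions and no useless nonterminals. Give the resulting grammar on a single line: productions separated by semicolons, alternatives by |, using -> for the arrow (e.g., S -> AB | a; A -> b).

Nullable: {V}; after ε-elimination: S -> g | SSg | ZSg; V -> a | aV; Z -> a | aV.
No unit productions to eliminate.
TERM: introduce B -> a, A -> g and substitute in every rule of length ≥2.
BIN: S -> SSA becomes S -> SC, C -> SA; S -> ZSA becomes S -> ZD, D -> SA.

S -> g | SC | ZD; A -> g; B -> a; C -> SA; D -> SA; V -> a | BV; Z -> a | BV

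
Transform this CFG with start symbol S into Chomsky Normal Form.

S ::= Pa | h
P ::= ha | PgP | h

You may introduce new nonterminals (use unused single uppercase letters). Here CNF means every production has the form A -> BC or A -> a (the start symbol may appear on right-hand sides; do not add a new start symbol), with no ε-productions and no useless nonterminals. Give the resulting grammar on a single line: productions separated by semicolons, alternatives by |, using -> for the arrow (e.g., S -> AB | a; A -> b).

S -> h | PC; A -> g; B -> h; C -> a; D -> AP; P -> h | BC | PD

No ε-productions.
No unit productions to eliminate.
TERM: introduce C -> a, A -> g, B -> h and substitute in every rule of length ≥2.
BIN: P -> PAP becomes P -> PD, D -> AP.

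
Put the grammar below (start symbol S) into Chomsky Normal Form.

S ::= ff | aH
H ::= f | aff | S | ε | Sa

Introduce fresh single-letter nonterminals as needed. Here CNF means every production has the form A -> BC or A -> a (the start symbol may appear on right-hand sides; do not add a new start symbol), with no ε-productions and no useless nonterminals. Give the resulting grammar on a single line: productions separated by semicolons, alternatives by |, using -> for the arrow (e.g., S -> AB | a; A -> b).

Nullable: {H}; after ε-elimination: S -> a | aH | ff; H -> S | f | Sa | aff.
After unit-elimination: S -> a | aH | ff; H -> a | f | Sa | aH | ff | aff.
TERM: introduce A -> a, B -> f and substitute in every rule of length ≥2.
BIN: H -> ABB becomes H -> AC, C -> BB.

S -> a | AH | BB; A -> a; B -> f; C -> BB; H -> a | f | AC | AH | BB | SA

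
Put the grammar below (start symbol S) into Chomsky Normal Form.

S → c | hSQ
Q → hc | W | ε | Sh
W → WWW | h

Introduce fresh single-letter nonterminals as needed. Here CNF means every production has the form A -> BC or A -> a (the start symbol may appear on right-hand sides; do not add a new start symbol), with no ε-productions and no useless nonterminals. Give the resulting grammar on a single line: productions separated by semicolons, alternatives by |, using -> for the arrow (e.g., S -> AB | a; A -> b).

Nullable: {Q}; after ε-elimination: S -> c | hS | hSQ; Q -> W | Sh | hc; W -> h | WWW.
After unit-elimination: S -> c | hS | hSQ; Q -> h | Sh | hc | WWW; W -> h | WWW.
TERM: introduce B -> c, A -> h and substitute in every rule of length ≥2.
BIN: Q -> WWW becomes Q -> WC, C -> WW; S -> ASQ becomes S -> AD, D -> SQ; W -> WWW becomes W -> WE, E -> WW.

S -> c | AD | AS; A -> h; B -> c; C -> WW; D -> SQ; E -> WW; Q -> h | AB | SA | WC; W -> h | WE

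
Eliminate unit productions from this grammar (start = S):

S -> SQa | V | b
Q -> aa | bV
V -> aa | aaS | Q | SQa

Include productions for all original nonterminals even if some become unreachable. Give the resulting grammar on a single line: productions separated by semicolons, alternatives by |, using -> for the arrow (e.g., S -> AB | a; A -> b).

S -> b | aa | bV | SQa | aaS; Q -> aa | bV; V -> aa | bV | SQa | aaS

Unit productions: S->V, V->Q.
Unit pairs (A ⇒* B via units): (S,Q), (S,V), (V,Q).
S: inherits non-unit rules of {Q, S, V} → SQa | aa | aaS | b | bV.
Q: inherits non-unit rules of {Q} → aa | bV.
V: inherits non-unit rules of {Q, V} → SQa | aa | aaS | bV.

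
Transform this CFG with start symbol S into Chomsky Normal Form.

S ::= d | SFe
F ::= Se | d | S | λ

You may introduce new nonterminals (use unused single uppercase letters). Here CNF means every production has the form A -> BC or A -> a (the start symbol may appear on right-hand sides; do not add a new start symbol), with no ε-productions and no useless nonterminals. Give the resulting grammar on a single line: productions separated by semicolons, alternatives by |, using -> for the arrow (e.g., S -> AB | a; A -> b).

S -> d | SA | SC; A -> e; B -> FA; C -> FA; F -> d | SA | SB

Nullable: {F}; after ε-elimination: S -> d | Se | SFe; F -> S | d | Se.
After unit-elimination: S -> d | Se | SFe; F -> d | Se | SFe.
TERM: introduce A -> e and substitute in every rule of length ≥2.
BIN: F -> SFA becomes F -> SB, B -> FA; S -> SFA becomes S -> SC, C -> FA.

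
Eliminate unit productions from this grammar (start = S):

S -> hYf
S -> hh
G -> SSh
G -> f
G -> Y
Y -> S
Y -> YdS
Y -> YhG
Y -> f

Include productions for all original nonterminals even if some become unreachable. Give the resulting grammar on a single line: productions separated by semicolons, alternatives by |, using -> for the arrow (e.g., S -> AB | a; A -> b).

S -> hh | hYf; G -> f | hh | SSh | YdS | YhG | hYf; Y -> f | hh | YdS | YhG | hYf

Unit productions: G->Y, Y->S.
Unit pairs (A ⇒* B via units): (G,S), (G,Y), (Y,S).
S: inherits non-unit rules of {S} → hYf | hh.
G: inherits non-unit rules of {G, S, Y} → SSh | YdS | YhG | f | hYf | hh.
Y: inherits non-unit rules of {S, Y} → YdS | YhG | f | hYf | hh.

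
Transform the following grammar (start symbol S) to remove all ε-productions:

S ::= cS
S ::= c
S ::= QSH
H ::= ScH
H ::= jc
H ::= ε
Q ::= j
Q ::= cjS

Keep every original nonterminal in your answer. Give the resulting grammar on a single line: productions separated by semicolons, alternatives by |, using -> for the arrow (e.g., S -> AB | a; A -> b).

Nullable set: {H}.
S -> QSH: H nullable, giving QS | QSH.
Drop H -> ε.
H -> ScH: H nullable, giving Sc | ScH.
Unchanged (no nullable symbols): S -> c; S -> cS; H -> jc; Q -> cjS; Q -> j.

S -> c | QS | cS | QSH; H -> Sc | jc | ScH; Q -> j | cjS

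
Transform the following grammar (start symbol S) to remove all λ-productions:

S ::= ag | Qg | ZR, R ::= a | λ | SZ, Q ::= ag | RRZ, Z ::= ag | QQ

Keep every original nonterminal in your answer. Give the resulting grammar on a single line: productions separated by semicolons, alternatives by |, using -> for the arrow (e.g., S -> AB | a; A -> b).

Nullable set: {R}.
S -> ZR: R nullable, giving Z | ZR.
Q -> RRZ: R, R nullable, giving RRZ | RZ | Z.
Drop R -> λ.
Unchanged (no nullable symbols): S -> Qg; S -> ag; Q -> ag; R -> SZ; R -> a; Z -> QQ; Z -> ag.

S -> Z | Qg | ZR | ag; Q -> Z | RZ | ag | RRZ; R -> a | SZ; Z -> QQ | ag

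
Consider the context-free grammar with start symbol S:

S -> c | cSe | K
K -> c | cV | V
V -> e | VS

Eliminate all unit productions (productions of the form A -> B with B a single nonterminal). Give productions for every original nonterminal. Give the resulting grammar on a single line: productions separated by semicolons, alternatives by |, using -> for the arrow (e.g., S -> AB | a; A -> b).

Unit productions: K->V, S->K.
Unit pairs (A ⇒* B via units): (K,V), (S,K), (S,V).
S: inherits non-unit rules of {K, S, V} → VS | c | cSe | cV | e.
K: inherits non-unit rules of {K, V} → VS | c | cV | e.
V: inherits non-unit rules of {V} → VS | e.

S -> c | e | VS | cV | cSe; K -> c | e | VS | cV; V -> e | VS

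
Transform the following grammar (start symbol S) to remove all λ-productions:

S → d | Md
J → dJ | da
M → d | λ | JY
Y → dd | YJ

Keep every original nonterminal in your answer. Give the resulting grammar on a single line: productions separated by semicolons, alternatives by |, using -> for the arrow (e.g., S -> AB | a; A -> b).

S -> d | Md; J -> dJ | da; M -> d | JY; Y -> YJ | dd

Nullable set: {M}.
S -> Md: M nullable, giving Md | d.
Drop M -> λ.
Unchanged (no nullable symbols): S -> d; J -> dJ; J -> da; M -> JY; M -> d; Y -> YJ; Y -> dd.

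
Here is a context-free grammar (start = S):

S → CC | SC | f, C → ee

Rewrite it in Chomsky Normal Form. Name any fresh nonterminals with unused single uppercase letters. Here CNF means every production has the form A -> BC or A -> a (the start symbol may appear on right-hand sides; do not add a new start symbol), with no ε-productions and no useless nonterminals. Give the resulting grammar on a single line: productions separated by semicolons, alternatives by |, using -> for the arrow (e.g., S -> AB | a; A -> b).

No ε-productions.
No unit productions to eliminate.
TERM: introduce A -> e and substitute in every rule of length ≥2.

S -> f | CC | SC; A -> e; C -> AA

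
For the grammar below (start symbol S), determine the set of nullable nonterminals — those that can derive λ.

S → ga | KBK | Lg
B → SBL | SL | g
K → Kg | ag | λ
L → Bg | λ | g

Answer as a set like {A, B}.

Directly nullable (have an ε-rule): {K, L}.
Not nullable: B, S — each has a terminal in every rule's right-hand side or depends on a non-nullable symbol.

{K, L}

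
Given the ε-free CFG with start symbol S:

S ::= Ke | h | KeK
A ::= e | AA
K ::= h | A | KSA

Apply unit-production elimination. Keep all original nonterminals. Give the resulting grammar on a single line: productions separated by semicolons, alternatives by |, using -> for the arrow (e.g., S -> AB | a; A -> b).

S -> h | Ke | KeK; A -> e | AA; K -> e | h | AA | KSA

Unit productions: K->A.
Unit pairs (A ⇒* B via units): (K,A).
S: inherits non-unit rules of {S} → Ke | KeK | h.
A: inherits non-unit rules of {A} → AA | e.
K: inherits non-unit rules of {A, K} → AA | KSA | e | h.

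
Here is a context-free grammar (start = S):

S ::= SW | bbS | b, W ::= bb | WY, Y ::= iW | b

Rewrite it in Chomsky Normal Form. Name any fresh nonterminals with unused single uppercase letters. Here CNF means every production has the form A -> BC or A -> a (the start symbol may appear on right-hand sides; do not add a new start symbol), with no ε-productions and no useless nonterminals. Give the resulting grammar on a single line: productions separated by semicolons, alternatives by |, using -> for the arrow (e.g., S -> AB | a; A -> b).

S -> b | AC | SW; A -> b; B -> i; C -> AS; W -> AA | WY; Y -> b | BW

No ε-productions.
No unit productions to eliminate.
TERM: introduce A -> b, B -> i and substitute in every rule of length ≥2.
BIN: S -> AAS becomes S -> AC, C -> AS.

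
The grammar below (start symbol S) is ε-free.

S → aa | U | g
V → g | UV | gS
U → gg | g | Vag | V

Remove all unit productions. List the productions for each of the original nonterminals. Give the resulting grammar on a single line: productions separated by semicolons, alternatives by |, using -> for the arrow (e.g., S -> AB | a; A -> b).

Unit productions: S->U, U->V.
Unit pairs (A ⇒* B via units): (S,U), (S,V), (U,V).
S: inherits non-unit rules of {S, U, V} → UV | Vag | aa | g | gS | gg.
U: inherits non-unit rules of {U, V} → UV | Vag | g | gS | gg.
V: inherits non-unit rules of {V} → UV | g | gS.

S -> g | UV | aa | gS | gg | Vag; U -> g | UV | gS | gg | Vag; V -> g | UV | gS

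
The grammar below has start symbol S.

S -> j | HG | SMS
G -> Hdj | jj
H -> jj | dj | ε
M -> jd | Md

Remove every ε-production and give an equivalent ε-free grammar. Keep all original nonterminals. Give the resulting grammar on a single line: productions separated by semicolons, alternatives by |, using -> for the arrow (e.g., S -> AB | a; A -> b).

S -> G | j | HG | SMS; G -> dj | jj | Hdj; H -> dj | jj; M -> Md | jd

Nullable set: {H}.
S -> HG: H nullable, giving G | HG.
G -> Hdj: H nullable, giving Hdj | dj.
Drop H -> ε.
Unchanged (no nullable symbols): S -> SMS; S -> j; G -> jj; H -> dj; H -> jj; M -> Md; M -> jd.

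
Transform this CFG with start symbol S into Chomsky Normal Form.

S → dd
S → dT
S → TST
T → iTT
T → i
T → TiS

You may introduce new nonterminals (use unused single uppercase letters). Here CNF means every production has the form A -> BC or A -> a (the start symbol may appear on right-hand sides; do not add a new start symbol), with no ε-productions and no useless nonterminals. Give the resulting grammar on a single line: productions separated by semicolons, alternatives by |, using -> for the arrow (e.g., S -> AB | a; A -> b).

No ε-productions.
No unit productions to eliminate.
TERM: introduce A -> d, B -> i and substitute in every rule of length ≥2.
BIN: S -> TST becomes S -> TC, C -> ST; T -> BTT becomes T -> BD, D -> TT; T -> TBS becomes T -> TE, E -> BS.

S -> AA | AT | TC; A -> d; B -> i; C -> ST; D -> TT; E -> BS; T -> i | BD | TE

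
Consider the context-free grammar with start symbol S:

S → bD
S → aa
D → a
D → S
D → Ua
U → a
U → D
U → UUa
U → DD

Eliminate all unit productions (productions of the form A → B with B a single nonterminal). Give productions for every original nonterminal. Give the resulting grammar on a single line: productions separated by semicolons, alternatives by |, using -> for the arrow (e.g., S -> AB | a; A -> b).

S -> aa | bD; D -> a | Ua | aa | bD; U -> a | DD | Ua | aa | bD | UUa

Unit productions: D->S, U->D.
Unit pairs (A ⇒* B via units): (D,S), (U,D), (U,S).
S: inherits non-unit rules of {S} → aa | bD.
D: inherits non-unit rules of {D, S} → Ua | a | aa | bD.
U: inherits non-unit rules of {D, S, U} → DD | UUa | Ua | a | aa | bD.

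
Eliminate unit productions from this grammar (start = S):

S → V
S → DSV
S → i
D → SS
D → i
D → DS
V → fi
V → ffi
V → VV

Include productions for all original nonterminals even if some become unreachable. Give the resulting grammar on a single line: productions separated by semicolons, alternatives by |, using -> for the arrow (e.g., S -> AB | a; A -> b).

S -> i | VV | fi | DSV | ffi; D -> i | DS | SS; V -> VV | fi | ffi

Unit productions: S->V.
Unit pairs (A ⇒* B via units): (S,V).
S: inherits non-unit rules of {S, V} → DSV | VV | ffi | fi | i.
D: inherits non-unit rules of {D} → DS | SS | i.
V: inherits non-unit rules of {V} → VV | ffi | fi.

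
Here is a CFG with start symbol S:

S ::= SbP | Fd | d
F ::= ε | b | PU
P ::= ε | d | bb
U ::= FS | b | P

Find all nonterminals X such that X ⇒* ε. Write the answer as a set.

{F, P, U}

Directly nullable (have an ε-rule): {F, P}.
U is nullable via U -> P (every symbol on the right is already known nullable).
Not nullable: S — each has a terminal in every rule's right-hand side or depends on a non-nullable symbol.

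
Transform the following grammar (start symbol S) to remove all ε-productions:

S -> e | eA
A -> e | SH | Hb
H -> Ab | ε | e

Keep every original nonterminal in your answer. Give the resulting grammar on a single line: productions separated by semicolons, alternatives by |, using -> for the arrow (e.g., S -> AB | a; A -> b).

S -> e | eA; A -> S | b | e | Hb | SH; H -> e | Ab

Nullable set: {H}.
A -> Hb: H nullable, giving Hb | b.
A -> SH: H nullable, giving S | SH.
Drop H -> ε.
Unchanged (no nullable symbols): S -> e; S -> eA; A -> e; H -> Ab; H -> e.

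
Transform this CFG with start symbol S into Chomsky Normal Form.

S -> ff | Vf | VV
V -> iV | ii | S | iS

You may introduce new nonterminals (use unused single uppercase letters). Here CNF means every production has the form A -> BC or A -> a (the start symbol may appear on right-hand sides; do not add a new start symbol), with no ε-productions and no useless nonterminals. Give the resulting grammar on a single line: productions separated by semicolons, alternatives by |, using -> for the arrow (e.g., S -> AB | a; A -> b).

S -> AA | VA | VV; A -> f; B -> i; V -> AA | BB | BS | BV | VA | VV

No ε-productions.
After unit-elimination: S -> VV | Vf | ff; V -> VV | Vf | ff | iS | iV | ii.
TERM: introduce A -> f, B -> i and substitute in every rule of length ≥2.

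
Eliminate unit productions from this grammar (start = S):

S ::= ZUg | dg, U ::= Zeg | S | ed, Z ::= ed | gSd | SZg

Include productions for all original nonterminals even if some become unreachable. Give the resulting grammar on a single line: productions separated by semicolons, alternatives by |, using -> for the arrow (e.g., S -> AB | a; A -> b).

S -> dg | ZUg; U -> dg | ed | ZUg | Zeg; Z -> ed | SZg | gSd

Unit productions: U->S.
Unit pairs (A ⇒* B via units): (U,S).
S: inherits non-unit rules of {S} → ZUg | dg.
U: inherits non-unit rules of {S, U} → ZUg | Zeg | dg | ed.
Z: inherits non-unit rules of {Z} → SZg | ed | gSd.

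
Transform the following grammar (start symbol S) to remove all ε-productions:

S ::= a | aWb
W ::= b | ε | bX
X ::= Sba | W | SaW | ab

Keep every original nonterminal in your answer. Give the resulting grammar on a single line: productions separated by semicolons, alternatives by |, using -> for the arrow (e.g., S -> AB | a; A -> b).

Nullable set: {W, X}.
S -> aWb: W nullable, giving aWb | ab.
Drop W -> ε.
W -> bX: X nullable, giving b | bX.
X -> SaW: W nullable, giving Sa | SaW.
X -> W: W nullable, giving W.
Unchanged (no nullable symbols): S -> a; W -> b; X -> Sba; X -> ab.

S -> a | ab | aWb; W -> b | bX; X -> W | Sa | ab | SaW | Sba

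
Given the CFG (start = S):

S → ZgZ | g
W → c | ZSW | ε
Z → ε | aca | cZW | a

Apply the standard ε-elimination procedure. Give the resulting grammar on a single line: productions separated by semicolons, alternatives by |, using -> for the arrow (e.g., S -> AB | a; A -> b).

S -> g | Zg | gZ | ZgZ; W -> S | c | SW | ZS | ZSW; Z -> a | c | cW | cZ | aca | cZW

Nullable set: {W, Z}.
S -> ZgZ: Z, Z nullable, giving Zg | ZgZ | g | gZ.
Drop W -> ε.
W -> ZSW: Z, W nullable, giving S | SW | ZS | ZSW.
Drop Z -> ε.
Z -> cZW: Z, W nullable, giving c | cW | cZ | cZW.
Unchanged (no nullable symbols): S -> g; W -> c; Z -> a; Z -> aca.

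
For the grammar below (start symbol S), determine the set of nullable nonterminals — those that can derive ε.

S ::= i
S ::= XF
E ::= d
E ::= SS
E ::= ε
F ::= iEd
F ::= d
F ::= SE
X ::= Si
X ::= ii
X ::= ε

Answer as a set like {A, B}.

Directly nullable (have an ε-rule): {E, X}.
Not nullable: F, S — each has a terminal in every rule's right-hand side or depends on a non-nullable symbol.

{E, X}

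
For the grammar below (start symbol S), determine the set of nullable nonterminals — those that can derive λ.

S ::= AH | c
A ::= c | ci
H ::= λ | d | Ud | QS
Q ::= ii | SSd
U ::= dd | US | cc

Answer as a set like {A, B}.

{H}

Directly nullable (have an ε-rule): {H}.
Not nullable: A, Q, S, U — each has a terminal in every rule's right-hand side or depends on a non-nullable symbol.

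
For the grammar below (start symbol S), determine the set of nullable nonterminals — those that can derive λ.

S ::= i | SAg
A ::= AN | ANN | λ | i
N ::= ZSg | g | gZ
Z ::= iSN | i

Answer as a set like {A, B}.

{A}

Directly nullable (have an ε-rule): {A}.
Not nullable: N, S, Z — each has a terminal in every rule's right-hand side or depends on a non-nullable symbol.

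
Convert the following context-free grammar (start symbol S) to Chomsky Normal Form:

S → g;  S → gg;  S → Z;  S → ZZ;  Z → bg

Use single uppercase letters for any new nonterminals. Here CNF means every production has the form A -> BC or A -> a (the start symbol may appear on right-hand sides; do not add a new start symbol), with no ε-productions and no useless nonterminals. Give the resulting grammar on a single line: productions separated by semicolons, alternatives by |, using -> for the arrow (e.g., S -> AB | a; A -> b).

No ε-productions.
After unit-elimination: S -> g | ZZ | bg | gg; Z -> bg.
TERM: introduce A -> b, B -> g and substitute in every rule of length ≥2.

S -> g | AB | BB | ZZ; A -> b; B -> g; Z -> AB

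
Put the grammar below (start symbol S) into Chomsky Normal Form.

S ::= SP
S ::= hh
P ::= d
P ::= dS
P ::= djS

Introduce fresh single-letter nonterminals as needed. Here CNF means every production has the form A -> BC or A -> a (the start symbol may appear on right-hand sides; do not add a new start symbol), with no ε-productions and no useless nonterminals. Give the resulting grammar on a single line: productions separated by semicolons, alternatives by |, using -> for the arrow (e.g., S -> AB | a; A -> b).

S -> CC | SP; A -> d; B -> j; C -> h; D -> BS; P -> d | AD | AS

No ε-productions.
No unit productions to eliminate.
TERM: introduce A -> d, C -> h, B -> j and substitute in every rule of length ≥2.
BIN: P -> ABS becomes P -> AD, D -> BS.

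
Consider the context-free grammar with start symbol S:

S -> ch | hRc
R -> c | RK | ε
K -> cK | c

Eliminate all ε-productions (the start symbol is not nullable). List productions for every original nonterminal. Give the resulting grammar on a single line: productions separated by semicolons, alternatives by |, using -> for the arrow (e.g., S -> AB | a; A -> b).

Nullable set: {R}.
S -> hRc: R nullable, giving hRc | hc.
Drop R -> ε.
R -> RK: R nullable, giving K | RK.
Unchanged (no nullable symbols): S -> ch; K -> c; K -> cK; R -> c.

S -> ch | hc | hRc; K -> c | cK; R -> K | c | RK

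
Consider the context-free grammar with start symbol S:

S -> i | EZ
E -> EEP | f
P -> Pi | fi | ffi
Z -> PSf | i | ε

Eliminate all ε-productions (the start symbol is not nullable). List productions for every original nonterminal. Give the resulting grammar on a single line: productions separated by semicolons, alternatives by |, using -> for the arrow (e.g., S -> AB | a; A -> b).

Nullable set: {Z}.
S -> EZ: Z nullable, giving E | EZ.
Drop Z -> ε.
Unchanged (no nullable symbols): S -> i; E -> EEP; E -> f; P -> Pi; P -> ffi; P -> fi; Z -> PSf; Z -> i.

S -> E | i | EZ; E -> f | EEP; P -> Pi | fi | ffi; Z -> i | PSf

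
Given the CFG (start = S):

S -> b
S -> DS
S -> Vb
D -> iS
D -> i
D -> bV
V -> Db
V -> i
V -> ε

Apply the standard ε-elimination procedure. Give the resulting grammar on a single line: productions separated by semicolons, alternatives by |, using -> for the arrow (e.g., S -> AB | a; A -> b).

Nullable set: {V}.
S -> Vb: V nullable, giving Vb | b.
D -> bV: V nullable, giving b | bV.
Drop V -> ε.
Unchanged (no nullable symbols): S -> DS; S -> b; D -> i; D -> iS; V -> Db; V -> i.

S -> b | DS | Vb; D -> b | i | bV | iS; V -> i | Db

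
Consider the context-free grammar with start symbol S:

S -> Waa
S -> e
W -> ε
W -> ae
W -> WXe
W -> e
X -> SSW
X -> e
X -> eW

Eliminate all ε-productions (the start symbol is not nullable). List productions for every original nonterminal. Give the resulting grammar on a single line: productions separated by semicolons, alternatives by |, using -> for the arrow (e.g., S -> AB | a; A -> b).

Nullable set: {W}.
S -> Waa: W nullable, giving Waa | aa.
Drop W -> ε.
W -> WXe: W nullable, giving WXe | Xe.
X -> SSW: W nullable, giving SS | SSW.
X -> eW: W nullable, giving e | eW.
Unchanged (no nullable symbols): S -> e; W -> ae; W -> e; X -> e.

S -> e | aa | Waa; W -> e | Xe | ae | WXe; X -> e | SS | eW | SSW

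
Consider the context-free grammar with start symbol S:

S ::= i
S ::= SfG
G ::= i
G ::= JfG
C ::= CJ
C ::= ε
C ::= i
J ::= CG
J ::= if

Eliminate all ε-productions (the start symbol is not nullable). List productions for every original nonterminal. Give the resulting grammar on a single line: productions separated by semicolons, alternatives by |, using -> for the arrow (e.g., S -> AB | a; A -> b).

S -> i | SfG; C -> J | i | CJ; G -> i | JfG; J -> G | CG | if

Nullable set: {C}.
Drop C -> ε.
C -> CJ: C nullable, giving CJ | J.
J -> CG: C nullable, giving CG | G.
Unchanged (no nullable symbols): S -> SfG; S -> i; C -> i; G -> JfG; G -> i; J -> if.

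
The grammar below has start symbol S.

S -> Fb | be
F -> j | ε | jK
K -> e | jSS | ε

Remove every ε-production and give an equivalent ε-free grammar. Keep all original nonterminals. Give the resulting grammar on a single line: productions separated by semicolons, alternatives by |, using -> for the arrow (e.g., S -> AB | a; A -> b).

Nullable set: {F, K}.
S -> Fb: F nullable, giving Fb | b.
Drop F -> ε.
F -> jK: K nullable, giving j | jK.
Drop K -> ε.
Unchanged (no nullable symbols): S -> be; F -> j; K -> e; K -> jSS.

S -> b | Fb | be; F -> j | jK; K -> e | jSS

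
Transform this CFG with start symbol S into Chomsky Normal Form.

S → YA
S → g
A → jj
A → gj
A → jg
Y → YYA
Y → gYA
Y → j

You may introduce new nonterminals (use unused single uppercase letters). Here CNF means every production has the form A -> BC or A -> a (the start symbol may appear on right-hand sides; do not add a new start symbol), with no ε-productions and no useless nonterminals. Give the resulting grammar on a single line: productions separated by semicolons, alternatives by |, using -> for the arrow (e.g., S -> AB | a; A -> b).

S -> g | YA; A -> BC | CB | CC; B -> g; C -> j; D -> YA; E -> YA; Y -> j | BD | YE

No ε-productions.
No unit productions to eliminate.
TERM: introduce B -> g, C -> j and substitute in every rule of length ≥2.
BIN: Y -> BYA becomes Y -> BD, D -> YA; Y -> YYA becomes Y -> YE, E -> YA.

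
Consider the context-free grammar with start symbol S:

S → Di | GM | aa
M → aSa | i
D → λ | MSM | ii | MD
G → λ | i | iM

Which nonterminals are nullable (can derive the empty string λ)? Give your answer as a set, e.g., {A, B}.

{D, G}

Directly nullable (have an ε-rule): {D, G}.
Not nullable: M, S — each has a terminal in every rule's right-hand side or depends on a non-nullable symbol.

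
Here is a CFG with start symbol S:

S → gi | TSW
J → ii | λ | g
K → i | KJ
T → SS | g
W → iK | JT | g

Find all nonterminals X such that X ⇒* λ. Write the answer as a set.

{J}

Directly nullable (have an ε-rule): {J}.
Not nullable: K, S, T, W — each has a terminal in every rule's right-hand side or depends on a non-nullable symbol.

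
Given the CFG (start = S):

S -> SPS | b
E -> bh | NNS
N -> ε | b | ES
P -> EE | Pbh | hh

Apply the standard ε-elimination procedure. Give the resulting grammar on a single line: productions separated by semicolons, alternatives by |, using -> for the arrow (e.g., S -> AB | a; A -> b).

Nullable set: {N}.
E -> NNS: N, N nullable, giving NNS | NS | S.
Drop N -> ε.
Unchanged (no nullable symbols): S -> SPS; S -> b; E -> bh; N -> ES; N -> b; P -> EE; P -> Pbh; P -> hh.

S -> b | SPS; E -> S | NS | bh | NNS; N -> b | ES; P -> EE | hh | Pbh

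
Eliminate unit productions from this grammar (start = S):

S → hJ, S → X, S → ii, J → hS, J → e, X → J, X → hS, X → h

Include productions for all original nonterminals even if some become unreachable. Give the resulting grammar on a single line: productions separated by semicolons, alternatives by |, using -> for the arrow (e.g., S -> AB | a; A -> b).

Unit productions: S->X, X->J.
Unit pairs (A ⇒* B via units): (S,J), (S,X), (X,J).
S: inherits non-unit rules of {J, S, X} → e | h | hJ | hS | ii.
J: inherits non-unit rules of {J} → e | hS.
X: inherits non-unit rules of {J, X} → e | h | hS.

S -> e | h | hJ | hS | ii; J -> e | hS; X -> e | h | hS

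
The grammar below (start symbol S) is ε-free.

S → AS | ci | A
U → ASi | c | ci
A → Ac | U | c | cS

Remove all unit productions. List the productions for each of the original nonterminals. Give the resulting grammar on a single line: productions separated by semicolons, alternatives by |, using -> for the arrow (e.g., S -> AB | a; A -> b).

Unit productions: A->U, S->A.
Unit pairs (A ⇒* B via units): (A,U), (S,A), (S,U).
S: inherits non-unit rules of {A, S, U} → AS | ASi | Ac | c | cS | ci.
A: inherits non-unit rules of {A, U} → ASi | Ac | c | cS | ci.
U: inherits non-unit rules of {U} → ASi | c | ci.

S -> c | AS | Ac | cS | ci | ASi; A -> c | Ac | cS | ci | ASi; U -> c | ci | ASi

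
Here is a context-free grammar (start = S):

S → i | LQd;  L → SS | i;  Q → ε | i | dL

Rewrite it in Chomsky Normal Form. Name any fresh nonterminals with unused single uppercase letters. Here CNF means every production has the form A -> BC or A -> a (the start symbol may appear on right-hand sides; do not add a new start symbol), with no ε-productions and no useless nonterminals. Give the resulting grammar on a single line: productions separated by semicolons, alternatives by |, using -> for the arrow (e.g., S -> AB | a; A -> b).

Nullable: {Q}; after ε-elimination: S -> i | Ld | LQd; L -> i | SS; Q -> i | dL.
No unit productions to eliminate.
TERM: introduce A -> d and substitute in every rule of length ≥2.
BIN: S -> LQA becomes S -> LB, B -> QA.

S -> i | LA | LB; A -> d; B -> QA; L -> i | SS; Q -> i | AL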